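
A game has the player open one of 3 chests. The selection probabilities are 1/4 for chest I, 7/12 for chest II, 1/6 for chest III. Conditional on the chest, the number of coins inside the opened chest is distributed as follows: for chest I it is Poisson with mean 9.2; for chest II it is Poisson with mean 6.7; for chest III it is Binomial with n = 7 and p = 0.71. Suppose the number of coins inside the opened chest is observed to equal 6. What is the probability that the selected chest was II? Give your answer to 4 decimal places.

0.5827

Likelihoods P(X=6 | ·): I: 0.0850913; II: 0.154648; III: 0.260044.
Posterior ∝ prior × likelihood. Numerator for II: 0.583333·0.154648 = 0.0902111.
Normalizing constant: 0.25·0.0850913 + 0.583333·0.154648 + 0.166667·0.260044 = 0.154825.
P(II | observation) = 0.0902111 / 0.154825 = 0.582667.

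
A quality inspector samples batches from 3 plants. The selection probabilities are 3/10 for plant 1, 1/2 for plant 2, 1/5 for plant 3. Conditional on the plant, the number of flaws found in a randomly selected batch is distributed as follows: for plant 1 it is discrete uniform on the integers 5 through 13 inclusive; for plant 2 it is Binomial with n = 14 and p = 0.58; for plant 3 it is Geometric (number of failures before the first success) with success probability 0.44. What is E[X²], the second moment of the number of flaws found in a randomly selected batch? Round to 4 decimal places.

For each component E[X²] = Var + (mean)², giving 1: 87.6667; 2: 69.3448; 3: 4.5124.
Overall E[X²] = 0.3·87.6667 + 0.5·69.3448 + 0.2·4.5124 = 61.8749.

61.8749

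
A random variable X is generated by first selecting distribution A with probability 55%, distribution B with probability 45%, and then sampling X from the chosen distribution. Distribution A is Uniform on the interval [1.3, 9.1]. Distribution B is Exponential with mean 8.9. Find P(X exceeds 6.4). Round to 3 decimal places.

0.410

Conditional on each component, P(X > 6.4): A: 0.346154; B: 0.48719.
By total probability, P(X > 6.4) = 0.55·0.346154 + 0.45·0.48719 = 0.40962.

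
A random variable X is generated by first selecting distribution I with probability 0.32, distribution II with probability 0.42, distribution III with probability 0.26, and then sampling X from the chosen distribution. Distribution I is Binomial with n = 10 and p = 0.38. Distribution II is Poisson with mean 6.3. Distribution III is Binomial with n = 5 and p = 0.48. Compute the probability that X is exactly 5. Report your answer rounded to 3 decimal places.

Conditional on each component, P(X = 5): I: 0.182927; II: 0.151868; III: 0.0254804.
By total probability, P(X = 5) = 0.32·0.182927 + 0.42·0.151868 + 0.26·0.0254804 = 0.128946.

0.129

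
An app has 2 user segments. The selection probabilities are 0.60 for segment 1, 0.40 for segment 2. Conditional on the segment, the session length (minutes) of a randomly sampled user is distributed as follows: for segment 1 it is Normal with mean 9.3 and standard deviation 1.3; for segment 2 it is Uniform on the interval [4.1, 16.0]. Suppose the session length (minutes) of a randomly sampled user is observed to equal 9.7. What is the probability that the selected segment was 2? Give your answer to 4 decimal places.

0.1607

Likelihoods f(9.7 | ·): 1: 0.29269; 2: 0.0840336.
Posterior ∝ prior × likelihood. Numerator for 2: 0.4·0.0840336 = 0.0336134.
Normalizing constant: 0.6·0.29269 + 0.4·0.0840336 = 0.209228.
P(2 | observation) = 0.0336134 / 0.209228 = 0.160655.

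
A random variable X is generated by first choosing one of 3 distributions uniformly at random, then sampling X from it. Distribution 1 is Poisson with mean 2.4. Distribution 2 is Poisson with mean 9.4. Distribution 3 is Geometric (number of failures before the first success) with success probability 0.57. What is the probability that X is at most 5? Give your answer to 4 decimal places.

0.6838

Conditional on each component, P(X ≤ 5): 1: 0.964327; 2: 0.0934707; 3: 0.993679.
By total probability, P(X ≤ 5) = 0.333333·0.964327 + 0.333333·0.0934707 + 0.333333·0.993679 = 0.683826.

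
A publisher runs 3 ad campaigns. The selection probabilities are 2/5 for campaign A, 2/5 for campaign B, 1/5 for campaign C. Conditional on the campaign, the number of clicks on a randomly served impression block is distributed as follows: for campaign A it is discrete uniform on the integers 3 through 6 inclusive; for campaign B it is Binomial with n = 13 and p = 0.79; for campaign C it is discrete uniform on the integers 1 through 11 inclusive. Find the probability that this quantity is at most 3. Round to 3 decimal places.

0.155

Conditional on each campaign, P(X ≤ 3): A: 0.25; B: 2.53024e-05; C: 0.272727.
By total probability, P(X ≤ 3) = 0.4·0.25 + 0.4·2.53024e-05 + 0.2·0.272727 = 0.154556.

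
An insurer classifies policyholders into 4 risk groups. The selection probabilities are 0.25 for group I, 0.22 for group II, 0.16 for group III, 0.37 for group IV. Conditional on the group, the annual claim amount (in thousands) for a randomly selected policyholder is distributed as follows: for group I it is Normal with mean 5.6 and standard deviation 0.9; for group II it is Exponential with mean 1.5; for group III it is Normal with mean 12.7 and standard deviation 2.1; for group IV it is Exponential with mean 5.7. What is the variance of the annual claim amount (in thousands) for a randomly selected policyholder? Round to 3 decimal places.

25.118

Per component, I: μ=5.6, E[X²]=32.17; II: μ=1.5, E[X²]=4.5; III: μ=12.7, E[X²]=165.7; IV: μ=5.7, E[X²]=64.98.
E[X] = 0.25·5.6 + 0.22·1.5 + 0.16·12.7 + 0.37·5.7 = 5.871.
E[X²] = 0.25·32.17 + 0.22·4.5 + 0.16·165.7 + 0.37·64.98 = 59.5871.
Var(X) = E[X²] − (E[X])² = 59.5871 − 34.4686 = 25.1185.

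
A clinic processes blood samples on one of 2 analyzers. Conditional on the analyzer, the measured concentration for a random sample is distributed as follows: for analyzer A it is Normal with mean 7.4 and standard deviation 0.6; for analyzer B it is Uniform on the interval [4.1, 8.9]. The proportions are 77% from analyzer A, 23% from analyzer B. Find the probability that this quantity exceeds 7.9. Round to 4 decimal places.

0.2037

Conditional on each analyzer, P(X > 7.9): A: 0.202328; B: 0.208333.
By total probability, P(X > 7.9) = 0.77·0.202328 + 0.23·0.208333 = 0.20371.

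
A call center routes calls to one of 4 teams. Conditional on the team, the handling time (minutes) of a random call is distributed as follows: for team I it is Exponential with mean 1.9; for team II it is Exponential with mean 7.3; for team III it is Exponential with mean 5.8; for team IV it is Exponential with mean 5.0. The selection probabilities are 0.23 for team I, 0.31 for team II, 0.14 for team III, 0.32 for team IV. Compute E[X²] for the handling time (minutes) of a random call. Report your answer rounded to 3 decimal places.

For each component E[X²] = Var + (mean)², giving I: 7.22; II: 106.58; III: 67.28; IV: 50.
Overall E[X²] = 0.23·7.22 + 0.31·106.58 + 0.14·67.28 + 0.32·50 = 60.1196.

60.120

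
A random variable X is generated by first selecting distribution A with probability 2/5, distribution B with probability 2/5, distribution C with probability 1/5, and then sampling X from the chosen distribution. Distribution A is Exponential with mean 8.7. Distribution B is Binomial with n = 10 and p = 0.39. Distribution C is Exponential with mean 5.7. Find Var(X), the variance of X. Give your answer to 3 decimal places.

42.391

Per component, A: μ=8.7, E[X²]=151.38; B: μ=3.9, E[X²]=17.589; C: μ=5.7, E[X²]=64.98.
E[X] = 0.4·8.7 + 0.4·3.9 + 0.2·5.7 = 6.18.
E[X²] = 0.4·151.38 + 0.4·17.589 + 0.2·64.98 = 80.5836.
Var(X) = E[X²] − (E[X])² = 80.5836 − 38.1924 = 42.3912.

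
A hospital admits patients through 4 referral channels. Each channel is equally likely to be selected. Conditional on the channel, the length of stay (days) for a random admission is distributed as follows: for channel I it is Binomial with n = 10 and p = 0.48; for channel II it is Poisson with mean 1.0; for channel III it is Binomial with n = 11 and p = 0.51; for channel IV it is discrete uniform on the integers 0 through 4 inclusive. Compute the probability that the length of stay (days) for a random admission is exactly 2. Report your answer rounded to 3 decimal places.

Conditional on each channel, P(X = 2): I: 0.055427; II: 0.18394; III: 0.0232953; IV: 0.2.
By total probability, P(X = 2) = 0.25·0.055427 + 0.25·0.18394 + 0.25·0.0232953 + 0.25·0.2 = 0.115666.

0.116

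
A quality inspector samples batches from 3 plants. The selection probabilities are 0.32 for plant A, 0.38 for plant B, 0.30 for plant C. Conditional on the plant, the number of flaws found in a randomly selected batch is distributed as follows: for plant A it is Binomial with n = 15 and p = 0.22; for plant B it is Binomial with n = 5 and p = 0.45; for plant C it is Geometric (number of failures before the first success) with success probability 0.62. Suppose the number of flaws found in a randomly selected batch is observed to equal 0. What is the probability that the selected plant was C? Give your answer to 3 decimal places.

Likelihoods P(X=0 | ·): A: 0.0240668; B: 0.0503284; C: 0.62.
Posterior ∝ prior × likelihood. Numerator for C: 0.3·0.62 = 0.186.
Normalizing constant: 0.32·0.0240668 + 0.38·0.0503284 + 0.3·0.62 = 0.212826.
P(C | observation) = 0.186 / 0.212826 = 0.873953.

0.874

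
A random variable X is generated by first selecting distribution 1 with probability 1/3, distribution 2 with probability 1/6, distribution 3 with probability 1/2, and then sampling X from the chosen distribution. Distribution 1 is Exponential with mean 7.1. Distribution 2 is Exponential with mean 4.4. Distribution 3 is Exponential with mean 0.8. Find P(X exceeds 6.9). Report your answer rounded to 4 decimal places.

Conditional on each component, P(X > 6.9): 1: 0.37839; 2: 0.208424; 3: 0.00017956.
By total probability, P(X > 6.9) = 0.333333·0.37839 + 0.166667·0.208424 + 0.5·0.00017956 = 0.160957.

0.1610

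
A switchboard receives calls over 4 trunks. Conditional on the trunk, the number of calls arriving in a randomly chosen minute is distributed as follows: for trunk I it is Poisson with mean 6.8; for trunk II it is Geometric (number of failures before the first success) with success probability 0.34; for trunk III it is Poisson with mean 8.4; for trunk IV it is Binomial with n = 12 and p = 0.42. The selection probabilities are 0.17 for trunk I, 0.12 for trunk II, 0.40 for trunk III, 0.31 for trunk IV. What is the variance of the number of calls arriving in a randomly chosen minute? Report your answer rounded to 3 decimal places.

Per component, I: μ=6.8, E[X²]=53.04; II: μ=1.94118, E[X²]=9.47751; III: μ=8.4, E[X²]=78.96; IV: μ=5.04, E[X²]=28.3248.
E[X] = 0.17·6.8 + 0.12·1.94118 + 0.4·8.4 + 0.31·5.04 = 6.31134.
E[X²] = 0.17·53.04 + 0.12·9.47751 + 0.4·78.96 + 0.31·28.3248 = 50.5188.
Var(X) = E[X²] − (E[X])² = 50.5188 − 39.833 = 10.6858.

10.686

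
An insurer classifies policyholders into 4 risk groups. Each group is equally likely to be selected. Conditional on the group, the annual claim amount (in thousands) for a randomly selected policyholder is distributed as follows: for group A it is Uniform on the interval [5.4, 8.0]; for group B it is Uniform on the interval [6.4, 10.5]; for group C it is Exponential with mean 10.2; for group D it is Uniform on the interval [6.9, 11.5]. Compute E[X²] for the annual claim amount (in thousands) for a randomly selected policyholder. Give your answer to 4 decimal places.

For each component E[X²] = Var + (mean)², giving A: 45.4533; B: 72.8033; C: 208.08; D: 86.4033.
Overall E[X²] = 0.25·45.4533 + 0.25·72.8033 + 0.25·208.08 + 0.25·86.4033 = 103.185.

103.1850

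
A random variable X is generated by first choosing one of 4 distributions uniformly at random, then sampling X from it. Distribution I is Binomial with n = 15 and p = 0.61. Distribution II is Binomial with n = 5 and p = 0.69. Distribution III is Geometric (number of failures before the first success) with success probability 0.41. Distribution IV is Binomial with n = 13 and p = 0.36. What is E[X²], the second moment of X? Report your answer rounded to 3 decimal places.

For each component E[X²] = Var + (mean)², giving I: 87.291; II: 12.972; III: 5.58061; IV: 24.8976.
Overall E[X²] = 0.25·87.291 + 0.25·12.972 + 0.25·5.58061 + 0.25·24.8976 = 32.6853.

32.685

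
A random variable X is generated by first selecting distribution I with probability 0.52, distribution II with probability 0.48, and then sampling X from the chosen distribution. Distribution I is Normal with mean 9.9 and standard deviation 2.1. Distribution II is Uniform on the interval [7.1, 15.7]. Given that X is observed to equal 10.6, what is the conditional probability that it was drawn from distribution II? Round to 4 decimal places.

0.3739

Likelihoods f(10.6 | ·): I: 0.179706; II: 0.116279.
Posterior ∝ prior × likelihood. Numerator for II: 0.48·0.116279 = 0.055814.
Normalizing constant: 0.52·0.179706 + 0.48·0.116279 = 0.149261.
P(II | observation) = 0.055814 / 0.149261 = 0.373935.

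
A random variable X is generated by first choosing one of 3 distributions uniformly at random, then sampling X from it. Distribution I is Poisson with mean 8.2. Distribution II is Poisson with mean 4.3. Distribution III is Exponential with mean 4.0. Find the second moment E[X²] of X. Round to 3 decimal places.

For each component E[X²] = Var + (mean)², giving I: 75.44; II: 22.79; III: 32.
Overall E[X²] = 0.333333·75.44 + 0.333333·22.79 + 0.333333·32 = 43.41.

43.410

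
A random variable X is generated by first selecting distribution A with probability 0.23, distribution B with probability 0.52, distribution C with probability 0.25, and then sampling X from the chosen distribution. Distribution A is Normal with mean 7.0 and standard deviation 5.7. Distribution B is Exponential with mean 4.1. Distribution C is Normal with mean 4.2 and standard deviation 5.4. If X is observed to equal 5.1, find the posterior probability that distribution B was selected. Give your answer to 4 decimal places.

Likelihoods f(5.1 | ·): A: 0.0662076; B: 0.0703066; C: 0.0728592.
Posterior ∝ prior × likelihood. Numerator for B: 0.52·0.0703066 = 0.0365594.
Normalizing constant: 0.23·0.0662076 + 0.52·0.0703066 + 0.25·0.0728592 = 0.070002.
P(B | observation) = 0.0365594 / 0.070002 = 0.522263.

0.5223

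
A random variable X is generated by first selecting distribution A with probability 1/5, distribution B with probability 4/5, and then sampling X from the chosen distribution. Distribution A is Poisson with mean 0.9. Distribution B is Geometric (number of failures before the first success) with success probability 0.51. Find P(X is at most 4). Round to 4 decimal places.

0.9769

Conditional on each component, P(X ≤ 4): A: 0.997656; B: 0.971752.
By total probability, P(X ≤ 4) = 0.2·0.997656 + 0.8·0.971752 = 0.976933.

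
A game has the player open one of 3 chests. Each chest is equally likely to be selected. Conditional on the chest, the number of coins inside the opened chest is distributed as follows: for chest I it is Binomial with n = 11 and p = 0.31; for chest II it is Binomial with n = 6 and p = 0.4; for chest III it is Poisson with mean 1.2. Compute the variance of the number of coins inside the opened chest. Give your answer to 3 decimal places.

2.480

Per component, I: μ=3.41, E[X²]=13.981; II: μ=2.4, E[X²]=7.2; III: μ=1.2, E[X²]=2.64.
E[X] = 0.333333·3.41 + 0.333333·2.4 + 0.333333·1.2 = 2.33667.
E[X²] = 0.333333·13.981 + 0.333333·7.2 + 0.333333·2.64 = 7.94033.
Var(X) = E[X²] − (E[X])² = 7.94033 − 5.46001 = 2.48032.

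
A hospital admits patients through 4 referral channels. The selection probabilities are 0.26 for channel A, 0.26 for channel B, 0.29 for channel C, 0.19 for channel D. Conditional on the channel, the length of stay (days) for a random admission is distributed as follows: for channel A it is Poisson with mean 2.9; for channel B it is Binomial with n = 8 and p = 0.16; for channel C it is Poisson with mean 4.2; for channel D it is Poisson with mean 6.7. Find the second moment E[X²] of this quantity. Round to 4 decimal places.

For each component E[X²] = Var + (mean)², giving A: 11.31; B: 2.7136; C: 21.84; D: 51.59.
Overall E[X²] = 0.26·11.31 + 0.26·2.7136 + 0.29·21.84 + 0.19·51.59 = 19.7818.

19.7818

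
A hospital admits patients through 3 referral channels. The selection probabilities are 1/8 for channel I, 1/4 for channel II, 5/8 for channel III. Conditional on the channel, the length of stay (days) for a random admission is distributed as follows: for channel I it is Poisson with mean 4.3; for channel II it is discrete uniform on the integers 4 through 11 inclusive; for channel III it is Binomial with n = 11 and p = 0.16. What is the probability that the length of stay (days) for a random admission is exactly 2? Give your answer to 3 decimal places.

Conditional on each channel, P(X = 2): I: 0.125441; II: 0; III: 0.293168.
By total probability, P(X = 2) = 0.125·0.125441 + 0.25·0 + 0.625·0.293168 = 0.19891.

0.199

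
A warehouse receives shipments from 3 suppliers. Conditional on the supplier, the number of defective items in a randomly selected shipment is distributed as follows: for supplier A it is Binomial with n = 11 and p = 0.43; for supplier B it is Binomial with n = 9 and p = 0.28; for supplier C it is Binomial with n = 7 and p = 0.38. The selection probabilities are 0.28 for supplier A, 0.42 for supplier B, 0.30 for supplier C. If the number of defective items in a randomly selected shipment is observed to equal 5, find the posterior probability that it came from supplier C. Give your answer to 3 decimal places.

0.176

Likelihoods P(X=5 | ·): A: 0.232934; B: 0.0582761; C: 0.0639618.
Posterior ∝ prior × likelihood. Numerator for C: 0.3·0.0639618 = 0.0191885.
Normalizing constant: 0.28·0.232934 + 0.42·0.0582761 + 0.3·0.0639618 = 0.108886.
P(C | observation) = 0.0191885 / 0.108886 = 0.176226.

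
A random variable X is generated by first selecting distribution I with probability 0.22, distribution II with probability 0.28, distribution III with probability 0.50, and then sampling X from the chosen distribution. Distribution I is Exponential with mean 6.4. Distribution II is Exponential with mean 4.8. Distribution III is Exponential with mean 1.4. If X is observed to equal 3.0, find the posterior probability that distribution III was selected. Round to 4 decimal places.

0.4428

Likelihoods f(3.0 | ·): I: 0.0977788; II: 0.111513; III: 0.0837994.
Posterior ∝ prior × likelihood. Numerator for III: 0.5·0.0837994 = 0.0418997.
Normalizing constant: 0.22·0.0977788 + 0.28·0.111513 + 0.5·0.0837994 = 0.0946346.
P(III | observation) = 0.0418997 / 0.0946346 = 0.442752.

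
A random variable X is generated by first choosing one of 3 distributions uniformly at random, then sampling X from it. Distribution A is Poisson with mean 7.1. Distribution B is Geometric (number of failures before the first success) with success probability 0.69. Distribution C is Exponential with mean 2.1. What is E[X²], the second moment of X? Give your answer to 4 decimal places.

For each component E[X²] = Var + (mean)², giving A: 57.51; B: 0.852972; C: 8.82.
Overall E[X²] = 0.333333·57.51 + 0.333333·0.852972 + 0.333333·8.82 = 22.3943.

22.3943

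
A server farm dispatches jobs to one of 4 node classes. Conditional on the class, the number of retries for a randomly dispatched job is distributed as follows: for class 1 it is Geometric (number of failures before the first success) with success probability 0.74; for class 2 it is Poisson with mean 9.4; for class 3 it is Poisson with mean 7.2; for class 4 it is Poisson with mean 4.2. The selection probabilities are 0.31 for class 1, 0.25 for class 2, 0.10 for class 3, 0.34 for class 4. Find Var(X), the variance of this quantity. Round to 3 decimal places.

Per component, 1: μ=0.351351, E[X²]=0.598247; 2: μ=9.4, E[X²]=97.76; 3: μ=7.2, E[X²]=59.04; 4: μ=4.2, E[X²]=21.84.
E[X] = 0.31·0.351351 + 0.25·9.4 + 0.1·7.2 + 0.34·4.2 = 4.60692.
E[X²] = 0.31·0.598247 + 0.25·97.76 + 0.1·59.04 + 0.34·21.84 = 37.9551.
Var(X) = E[X²] − (E[X])² = 37.9551 − 21.2237 = 16.7314.

16.731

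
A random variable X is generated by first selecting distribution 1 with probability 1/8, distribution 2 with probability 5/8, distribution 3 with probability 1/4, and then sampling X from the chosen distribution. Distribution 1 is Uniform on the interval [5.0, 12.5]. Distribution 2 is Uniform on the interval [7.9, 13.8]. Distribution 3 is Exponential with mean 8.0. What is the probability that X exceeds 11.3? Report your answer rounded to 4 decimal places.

Conditional on each component, P(X > 11.3): 1: 0.16; 2: 0.423729; 3: 0.243534.
By total probability, P(X > 11.3) = 0.125·0.16 + 0.625·0.423729 + 0.25·0.243534 = 0.345714.

0.3457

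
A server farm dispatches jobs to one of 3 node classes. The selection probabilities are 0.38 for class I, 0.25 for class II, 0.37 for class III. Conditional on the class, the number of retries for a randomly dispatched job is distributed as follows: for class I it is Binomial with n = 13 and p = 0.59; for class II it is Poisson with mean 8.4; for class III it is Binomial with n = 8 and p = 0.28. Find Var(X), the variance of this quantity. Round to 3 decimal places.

11.598

Per component, I: μ=7.67, E[X²]=61.9736; II: μ=8.4, E[X²]=78.96; III: μ=2.24, E[X²]=6.6304.
E[X] = 0.38·7.67 + 0.25·8.4 + 0.37·2.24 = 5.8434.
E[X²] = 0.38·61.9736 + 0.25·78.96 + 0.37·6.6304 = 45.7432.
Var(X) = E[X²] − (E[X])² = 45.7432 − 34.1453 = 11.5979.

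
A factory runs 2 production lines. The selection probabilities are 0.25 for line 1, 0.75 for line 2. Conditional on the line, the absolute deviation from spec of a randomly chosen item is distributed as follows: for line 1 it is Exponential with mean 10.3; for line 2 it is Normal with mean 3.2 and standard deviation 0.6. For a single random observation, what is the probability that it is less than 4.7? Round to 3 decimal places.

0.837

Conditional on each line, P(X < 4.7): 1: 0.366383; 2: 0.99379.
By total probability, P(X < 4.7) = 0.25·0.366383 + 0.75·0.99379 = 0.836939.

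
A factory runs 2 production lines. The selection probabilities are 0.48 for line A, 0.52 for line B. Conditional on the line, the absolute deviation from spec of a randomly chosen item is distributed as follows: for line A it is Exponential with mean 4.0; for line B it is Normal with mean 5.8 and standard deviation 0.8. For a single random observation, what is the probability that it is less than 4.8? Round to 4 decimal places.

0.3904

Conditional on each line, P(X < 4.8): A: 0.698806; B: 0.10565.
By total probability, P(X < 4.8) = 0.48·0.698806 + 0.52·0.10565 = 0.390365.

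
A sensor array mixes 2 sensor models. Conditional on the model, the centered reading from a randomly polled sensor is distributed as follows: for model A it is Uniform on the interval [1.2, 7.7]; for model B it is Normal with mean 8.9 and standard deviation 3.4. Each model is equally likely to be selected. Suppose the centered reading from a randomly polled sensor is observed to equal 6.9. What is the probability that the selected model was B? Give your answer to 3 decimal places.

0.391

Likelihoods f(6.9 | ·): A: 0.153846; B: 0.0986947.
Posterior ∝ prior × likelihood. Numerator for B: 0.5·0.0986947 = 0.0493473.
Normalizing constant: 0.5·0.153846 + 0.5·0.0986947 = 0.12627.
P(B | observation) = 0.0493473 / 0.12627 = 0.390807.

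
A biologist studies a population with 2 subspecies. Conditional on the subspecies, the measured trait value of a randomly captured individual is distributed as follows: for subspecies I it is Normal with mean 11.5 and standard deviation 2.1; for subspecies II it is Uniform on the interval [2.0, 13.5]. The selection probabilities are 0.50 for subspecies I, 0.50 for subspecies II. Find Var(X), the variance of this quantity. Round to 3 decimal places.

11.231

Per component, I: μ=11.5, E[X²]=136.66; II: μ=7.75, E[X²]=71.0833.
E[X] = 0.5·11.5 + 0.5·7.75 = 9.625.
E[X²] = 0.5·136.66 + 0.5·71.0833 = 103.872.
Var(X) = E[X²] − (E[X])² = 103.872 − 92.6406 = 11.231.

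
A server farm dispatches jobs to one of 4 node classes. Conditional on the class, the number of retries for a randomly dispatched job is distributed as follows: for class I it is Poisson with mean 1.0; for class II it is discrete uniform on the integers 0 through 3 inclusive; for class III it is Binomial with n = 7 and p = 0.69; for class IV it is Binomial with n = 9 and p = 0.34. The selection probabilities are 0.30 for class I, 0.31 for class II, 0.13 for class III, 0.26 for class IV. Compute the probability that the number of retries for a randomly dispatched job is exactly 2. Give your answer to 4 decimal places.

Conditional on each class, P(X = 2): I: 0.18394; II: 0.25; III: 0.0286237; IV: 0.227022.
By total probability, P(X = 2) = 0.3·0.18394 + 0.31·0.25 + 0.13·0.0286237 + 0.26·0.227022 = 0.195429.

0.1954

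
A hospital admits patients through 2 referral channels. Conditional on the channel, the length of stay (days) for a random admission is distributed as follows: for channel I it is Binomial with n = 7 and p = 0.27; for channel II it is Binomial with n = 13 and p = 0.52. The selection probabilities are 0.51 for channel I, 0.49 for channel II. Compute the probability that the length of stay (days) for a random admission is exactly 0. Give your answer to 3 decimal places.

0.056

Conditional on each channel, P(X = 0): I: 0.110474; II: 7.18019e-05.
By total probability, P(X = 0) = 0.51·0.110474 + 0.49·7.18019e-05 = 0.0563769.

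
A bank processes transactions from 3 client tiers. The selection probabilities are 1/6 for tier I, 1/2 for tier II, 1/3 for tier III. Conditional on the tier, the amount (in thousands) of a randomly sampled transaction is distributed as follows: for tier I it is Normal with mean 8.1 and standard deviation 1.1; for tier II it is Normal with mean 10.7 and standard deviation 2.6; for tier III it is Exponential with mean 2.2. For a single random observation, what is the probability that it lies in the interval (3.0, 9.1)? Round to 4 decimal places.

0.3501

Conditional on each tier, P(3.0 < X < 9.1): I: 0.818347; II: 0.26762; III: 0.239748.
By total probability, P(3.0 < X < 9.1) = 0.166667·0.818347 + 0.5·0.26762 + 0.333333·0.239748 = 0.350117.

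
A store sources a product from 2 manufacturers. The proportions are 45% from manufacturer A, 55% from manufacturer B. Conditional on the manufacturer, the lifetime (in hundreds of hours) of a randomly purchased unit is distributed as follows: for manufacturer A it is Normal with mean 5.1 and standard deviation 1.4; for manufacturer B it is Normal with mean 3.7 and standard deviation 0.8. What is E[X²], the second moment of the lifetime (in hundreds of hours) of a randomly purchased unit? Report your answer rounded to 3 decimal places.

For each component E[X²] = Var + (mean)², giving A: 27.97; B: 14.33.
Overall E[X²] = 0.45·27.97 + 0.55·14.33 = 20.468.

20.468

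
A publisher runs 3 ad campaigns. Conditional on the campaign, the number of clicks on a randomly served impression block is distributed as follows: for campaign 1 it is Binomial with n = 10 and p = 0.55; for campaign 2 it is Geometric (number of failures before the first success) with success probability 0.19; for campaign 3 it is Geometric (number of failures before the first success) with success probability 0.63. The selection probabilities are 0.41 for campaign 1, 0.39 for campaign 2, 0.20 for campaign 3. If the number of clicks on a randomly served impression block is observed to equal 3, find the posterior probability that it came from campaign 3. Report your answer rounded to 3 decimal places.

Likelihoods P(X=3 | ·): 1: 0.0746031; 2: 0.100974; 3: 0.0319114.
Posterior ∝ prior × likelihood. Numerator for 3: 0.2·0.0319114 = 0.00638228.
Normalizing constant: 0.41·0.0746031 + 0.39·0.100974 + 0.2·0.0319114 = 0.0763493.
P(3 | observation) = 0.00638228 / 0.0763493 = 0.0835931.

0.084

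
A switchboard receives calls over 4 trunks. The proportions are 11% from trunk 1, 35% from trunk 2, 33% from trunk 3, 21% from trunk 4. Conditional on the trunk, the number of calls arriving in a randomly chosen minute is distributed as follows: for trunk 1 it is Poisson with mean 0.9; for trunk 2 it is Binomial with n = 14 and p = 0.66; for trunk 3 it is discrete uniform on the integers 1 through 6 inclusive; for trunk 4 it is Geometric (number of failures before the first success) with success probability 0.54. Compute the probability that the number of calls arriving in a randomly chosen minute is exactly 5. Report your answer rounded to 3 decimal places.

0.063

Conditional on each trunk, P(X = 5): 1: 0.00200063; 2: 0.0152228; 3: 0.166667; 4: 0.011122.
By total probability, P(X = 5) = 0.11·0.00200063 + 0.35·0.0152228 + 0.33·0.166667 + 0.21·0.011122 = 0.0628837.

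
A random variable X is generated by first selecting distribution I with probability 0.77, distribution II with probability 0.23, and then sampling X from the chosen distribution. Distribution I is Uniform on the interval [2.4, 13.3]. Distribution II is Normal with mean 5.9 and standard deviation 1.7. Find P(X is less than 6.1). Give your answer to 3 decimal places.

Conditional on each component, P(X < 6.1): I: 0.33945; II: 0.546826.
By total probability, P(X < 6.1) = 0.77·0.33945 + 0.23·0.546826 = 0.387146.

0.387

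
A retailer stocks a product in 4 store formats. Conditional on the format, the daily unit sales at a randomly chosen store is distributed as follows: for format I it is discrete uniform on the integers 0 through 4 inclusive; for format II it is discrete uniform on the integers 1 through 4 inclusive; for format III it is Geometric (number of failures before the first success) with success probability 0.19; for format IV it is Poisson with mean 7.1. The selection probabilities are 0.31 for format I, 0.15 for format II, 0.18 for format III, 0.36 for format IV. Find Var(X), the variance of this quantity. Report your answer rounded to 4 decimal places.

12.3505

Per component, I: μ=2, E[X²]=6; II: μ=2.5, E[X²]=7.5; III: μ=4.26316, E[X²]=40.6122; IV: μ=7.1, E[X²]=57.51.
E[X] = 0.31·2 + 0.15·2.5 + 0.18·4.26316 + 0.36·7.1 = 4.31837.
E[X²] = 0.31·6 + 0.15·7.5 + 0.18·40.6122 + 0.36·57.51 = 30.9988.
Var(X) = E[X²] − (E[X])² = 30.9988 − 18.6483 = 12.3505.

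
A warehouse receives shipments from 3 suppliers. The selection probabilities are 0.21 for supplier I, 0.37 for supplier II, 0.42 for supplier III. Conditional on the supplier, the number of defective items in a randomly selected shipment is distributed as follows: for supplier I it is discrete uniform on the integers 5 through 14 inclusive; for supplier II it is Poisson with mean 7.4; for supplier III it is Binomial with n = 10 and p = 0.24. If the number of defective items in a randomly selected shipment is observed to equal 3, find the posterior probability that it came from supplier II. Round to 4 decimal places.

0.1302

Likelihoods P(X=3 | ·): I: 0; II: 0.0412824; III: 0.242946.
Posterior ∝ prior × likelihood. Numerator for II: 0.37·0.0412824 = 0.0152745.
Normalizing constant: 0.21·0 + 0.37·0.0412824 + 0.42·0.242946 = 0.117312.
P(II | observation) = 0.0152745 / 0.117312 = 0.130204.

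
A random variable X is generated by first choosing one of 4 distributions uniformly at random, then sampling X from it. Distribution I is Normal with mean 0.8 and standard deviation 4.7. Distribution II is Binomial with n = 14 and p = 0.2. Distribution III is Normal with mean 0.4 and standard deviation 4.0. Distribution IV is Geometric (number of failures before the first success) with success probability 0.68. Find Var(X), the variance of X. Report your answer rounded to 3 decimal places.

11.222

Per component, I: μ=0.8, E[X²]=22.73; II: μ=2.8, E[X²]=10.08; III: μ=0.4, E[X²]=16.16; IV: μ=0.470588, E[X²]=0.913495.
E[X] = 0.25·0.8 + 0.25·2.8 + 0.25·0.4 + 0.25·0.470588 = 1.11765.
E[X²] = 0.25·22.73 + 0.25·10.08 + 0.25·16.16 + 0.25·0.913495 = 12.4709.
Var(X) = E[X²] − (E[X])² = 12.4709 − 1.24913 = 11.2217.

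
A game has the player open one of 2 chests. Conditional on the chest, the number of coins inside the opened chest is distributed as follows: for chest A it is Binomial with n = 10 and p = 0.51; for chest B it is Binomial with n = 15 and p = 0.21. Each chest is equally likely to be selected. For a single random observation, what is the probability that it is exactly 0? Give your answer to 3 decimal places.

Conditional on each chest, P(X = 0): A: 0.000797923; B: 0.0291344.
By total probability, P(X = 0) = 0.5·0.000797923 + 0.5·0.0291344 = 0.0149662.

0.015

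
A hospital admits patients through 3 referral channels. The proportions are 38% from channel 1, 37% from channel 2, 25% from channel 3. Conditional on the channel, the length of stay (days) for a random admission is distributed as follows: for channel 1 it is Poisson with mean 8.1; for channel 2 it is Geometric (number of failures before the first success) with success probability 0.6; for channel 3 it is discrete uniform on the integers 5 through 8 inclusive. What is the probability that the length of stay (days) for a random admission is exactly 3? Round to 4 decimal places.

Conditional on each channel, P(X = 3): 1: 0.0268855; 2: 0.0384; 3: 0.
By total probability, P(X = 3) = 0.38·0.0268855 + 0.37·0.0384 + 0.25·0 = 0.0244245.

0.0244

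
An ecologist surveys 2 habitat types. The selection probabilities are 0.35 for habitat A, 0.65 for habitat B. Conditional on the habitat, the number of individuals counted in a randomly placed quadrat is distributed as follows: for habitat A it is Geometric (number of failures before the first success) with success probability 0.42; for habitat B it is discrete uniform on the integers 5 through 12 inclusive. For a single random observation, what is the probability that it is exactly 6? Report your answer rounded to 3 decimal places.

0.087

Conditional on each habitat, P(X = 6): A: 0.0159889; B: 0.125.
By total probability, P(X = 6) = 0.35·0.0159889 + 0.65·0.125 = 0.0868461.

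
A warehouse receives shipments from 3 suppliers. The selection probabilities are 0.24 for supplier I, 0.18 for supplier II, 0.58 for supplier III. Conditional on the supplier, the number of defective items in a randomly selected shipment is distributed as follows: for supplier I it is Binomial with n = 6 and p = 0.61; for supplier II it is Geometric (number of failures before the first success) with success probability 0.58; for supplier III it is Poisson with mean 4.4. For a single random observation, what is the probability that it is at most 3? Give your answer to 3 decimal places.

Conditional on each supplier, P(X ≤ 3): I: 0.434951; II: 0.968883; III: 0.359448.
By total probability, P(X ≤ 3) = 0.24·0.434951 + 0.18·0.968883 + 0.58·0.359448 = 0.487267.

0.487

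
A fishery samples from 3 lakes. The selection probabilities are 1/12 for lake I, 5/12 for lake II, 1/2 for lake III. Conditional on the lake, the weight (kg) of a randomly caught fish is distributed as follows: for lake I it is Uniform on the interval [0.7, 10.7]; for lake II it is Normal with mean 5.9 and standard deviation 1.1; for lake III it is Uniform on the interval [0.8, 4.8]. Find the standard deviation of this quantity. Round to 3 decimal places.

2.054

Per component, I: μ=5.7, E[X²]=40.8233; II: μ=5.9, E[X²]=36.02; III: μ=2.8, E[X²]=9.17333.
E[X] = 0.0833333·5.7 + 0.416667·5.9 + 0.5·2.8 = 4.33333.
E[X²] = 0.0833333·40.8233 + 0.416667·36.02 + 0.5·9.17333 = 22.9969.
Var(X) = E[X²] − (E[X])² = 22.9969 − 18.7778 = 4.21917.
SD(X) = √4.21917 = 2.05406.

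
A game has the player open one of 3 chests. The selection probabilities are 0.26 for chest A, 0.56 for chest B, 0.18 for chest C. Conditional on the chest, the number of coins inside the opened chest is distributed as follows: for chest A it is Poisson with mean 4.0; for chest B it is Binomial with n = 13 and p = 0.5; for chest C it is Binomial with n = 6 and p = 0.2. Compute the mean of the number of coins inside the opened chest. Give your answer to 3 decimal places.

4.896

Component means — A: 4; B: 6.5; C: 1.2.
E[X] = 0.26·4 + 0.56·6.5 + 0.18·1.2 = 4.896.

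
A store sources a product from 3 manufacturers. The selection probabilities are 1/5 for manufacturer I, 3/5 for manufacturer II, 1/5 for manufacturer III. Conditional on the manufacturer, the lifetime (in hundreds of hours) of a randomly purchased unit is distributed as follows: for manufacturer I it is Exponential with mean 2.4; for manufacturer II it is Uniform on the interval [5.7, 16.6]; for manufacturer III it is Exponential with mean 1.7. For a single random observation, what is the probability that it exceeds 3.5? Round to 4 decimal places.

0.6720

Conditional on each manufacturer, P(X > 3.5): I: 0.232624; II: 1; III: 0.127604.
By total probability, P(X > 3.5) = 0.2·0.232624 + 0.6·1 + 0.2·0.127604 = 0.672046.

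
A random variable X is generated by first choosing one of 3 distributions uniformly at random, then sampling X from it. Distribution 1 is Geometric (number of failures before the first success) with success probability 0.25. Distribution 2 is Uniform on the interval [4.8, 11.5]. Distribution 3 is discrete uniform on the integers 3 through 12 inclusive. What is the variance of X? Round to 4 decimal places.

Per component, 1: μ=3, E[X²]=21; 2: μ=8.15, E[X²]=70.1633; 3: μ=7.5, E[X²]=64.5.
E[X] = 0.333333·3 + 0.333333·8.15 + 0.333333·7.5 = 6.21667.
E[X²] = 0.333333·21 + 0.333333·70.1633 + 0.333333·64.5 = 51.8878.
Var(X) = E[X²] − (E[X])² = 51.8878 − 38.6469 = 13.2408.

13.2408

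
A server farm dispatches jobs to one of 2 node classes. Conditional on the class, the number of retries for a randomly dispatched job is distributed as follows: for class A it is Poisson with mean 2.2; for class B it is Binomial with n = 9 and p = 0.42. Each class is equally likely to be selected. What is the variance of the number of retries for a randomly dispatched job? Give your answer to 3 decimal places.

Per component, A: μ=2.2, E[X²]=7.04; B: μ=3.78, E[X²]=16.4808.
E[X] = 0.5·2.2 + 0.5·3.78 = 2.99.
E[X²] = 0.5·7.04 + 0.5·16.4808 = 11.7604.
Var(X) = E[X²] − (E[X])² = 11.7604 − 8.9401 = 2.8203.

2.820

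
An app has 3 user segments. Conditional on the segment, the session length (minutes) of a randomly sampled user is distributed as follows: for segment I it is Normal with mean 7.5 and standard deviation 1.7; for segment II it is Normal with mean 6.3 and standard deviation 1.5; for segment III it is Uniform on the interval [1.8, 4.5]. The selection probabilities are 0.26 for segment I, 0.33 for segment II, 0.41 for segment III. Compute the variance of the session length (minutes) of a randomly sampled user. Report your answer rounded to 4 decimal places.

Per component, I: μ=7.5, E[X²]=59.14; II: μ=6.3, E[X²]=41.94; III: μ=3.15, E[X²]=10.53.
E[X] = 0.26·7.5 + 0.33·6.3 + 0.41·3.15 = 5.3205.
E[X²] = 0.26·59.14 + 0.33·41.94 + 0.41·10.53 = 33.5339.
Var(X) = E[X²] − (E[X])² = 33.5339 − 28.3077 = 5.22618.

5.2262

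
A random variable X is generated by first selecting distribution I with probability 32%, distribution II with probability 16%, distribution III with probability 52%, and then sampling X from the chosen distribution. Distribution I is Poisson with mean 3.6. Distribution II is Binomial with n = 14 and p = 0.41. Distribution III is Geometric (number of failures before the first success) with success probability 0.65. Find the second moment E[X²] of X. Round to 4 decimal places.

11.6942

For each component E[X²] = Var + (mean)², giving I: 16.56; II: 36.3342; III: 1.11834.
Overall E[X²] = 0.32·16.56 + 0.16·36.3342 + 0.52·1.11834 = 11.6942.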